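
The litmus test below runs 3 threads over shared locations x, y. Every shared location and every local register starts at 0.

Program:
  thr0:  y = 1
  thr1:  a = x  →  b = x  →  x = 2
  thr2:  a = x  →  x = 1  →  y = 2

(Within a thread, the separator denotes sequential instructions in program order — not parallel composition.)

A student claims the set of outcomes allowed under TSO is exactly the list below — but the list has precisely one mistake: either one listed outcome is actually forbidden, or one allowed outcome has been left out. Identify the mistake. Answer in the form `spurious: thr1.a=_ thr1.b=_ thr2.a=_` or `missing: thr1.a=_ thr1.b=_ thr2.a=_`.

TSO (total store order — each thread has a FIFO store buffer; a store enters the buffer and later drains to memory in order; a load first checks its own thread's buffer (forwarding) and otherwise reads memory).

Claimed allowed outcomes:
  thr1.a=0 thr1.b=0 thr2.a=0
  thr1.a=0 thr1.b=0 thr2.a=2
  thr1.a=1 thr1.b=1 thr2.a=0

missing: thr1.a=0 thr1.b=1 thr2.a=0

outcome vector order: (thr1.a,thr1.b,thr2.a)
TSO (4): (0,0,0) (0,0,2) (0,1,0) (1,1,0)
TSO∖claimed = {(0,1,0)}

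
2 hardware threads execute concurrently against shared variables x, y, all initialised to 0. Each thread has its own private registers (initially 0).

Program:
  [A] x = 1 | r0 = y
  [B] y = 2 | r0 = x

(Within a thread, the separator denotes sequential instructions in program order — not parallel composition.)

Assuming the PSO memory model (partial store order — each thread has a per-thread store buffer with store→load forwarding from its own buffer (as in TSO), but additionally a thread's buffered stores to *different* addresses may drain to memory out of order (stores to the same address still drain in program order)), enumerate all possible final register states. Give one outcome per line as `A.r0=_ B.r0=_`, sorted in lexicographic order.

outcome vector order: (A.r0,B.r0)
|PSO outcomes| = 4

A.r0=0 B.r0=0
A.r0=0 B.r0=1
A.r0=2 B.r0=0
A.r0=2 B.r0=1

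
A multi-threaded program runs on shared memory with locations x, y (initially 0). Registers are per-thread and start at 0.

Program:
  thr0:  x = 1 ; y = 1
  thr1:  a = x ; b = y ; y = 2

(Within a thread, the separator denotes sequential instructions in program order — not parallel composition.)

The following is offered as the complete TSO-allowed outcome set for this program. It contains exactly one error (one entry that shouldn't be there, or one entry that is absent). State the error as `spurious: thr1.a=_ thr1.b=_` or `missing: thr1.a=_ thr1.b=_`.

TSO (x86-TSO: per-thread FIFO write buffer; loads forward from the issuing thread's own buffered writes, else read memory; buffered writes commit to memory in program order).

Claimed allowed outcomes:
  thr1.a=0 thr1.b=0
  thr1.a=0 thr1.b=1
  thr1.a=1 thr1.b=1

outcome vector order: (thr1.a,thr1.b)
[TSO] allowed = {<0 0>; <0 1>; <1 0>; <1 1>}
TSO∖claimed = {<1 0>}

missing: thr1.a=1 thr1.b=0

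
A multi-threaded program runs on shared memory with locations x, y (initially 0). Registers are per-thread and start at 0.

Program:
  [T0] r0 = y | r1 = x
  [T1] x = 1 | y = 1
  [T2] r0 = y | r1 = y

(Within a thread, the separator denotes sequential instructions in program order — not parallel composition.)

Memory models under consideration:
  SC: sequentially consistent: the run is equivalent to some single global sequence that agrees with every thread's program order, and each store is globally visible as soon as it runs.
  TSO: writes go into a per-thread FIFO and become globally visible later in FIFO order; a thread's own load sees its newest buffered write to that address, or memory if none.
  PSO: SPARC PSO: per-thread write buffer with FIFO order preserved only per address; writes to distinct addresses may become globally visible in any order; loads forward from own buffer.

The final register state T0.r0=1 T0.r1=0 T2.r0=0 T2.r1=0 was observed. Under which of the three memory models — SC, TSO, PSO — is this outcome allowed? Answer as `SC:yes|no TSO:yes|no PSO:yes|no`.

outcome vector order: (T0.r0,T0.r1,T2.r0,T2.r1)
[SC] allowed = {<0 0 0 0> <0 0 0 1> <0 0 1 1> <0 1 0 0> <0 1 0 1> <0 1 1 1> <1 1 0 0> <1 1 0 1> <1 1 1 1>}
[TSO] allowed = {<0 0 0 0> <0 0 0 1> <0 0 1 1> <0 1 0 0> <0 1 0 1> <0 1 1 1> <1 1 0 0> <1 1 0 1> <1 1 1 1>}
[PSO] allowed = {<0 0 0 0> <0 0 0 1> <0 0 1 1> <0 1 0 0> <0 1 0 1> <0 1 1 1> <1 0 0 0> <1 0 0 1> <1 0 1 1> <1 1 0 0> <1 1 0 1> <1 1 1 1>}
target <1 0 0 0> ∈ {PSO}

SC:no TSO:no PSO:yes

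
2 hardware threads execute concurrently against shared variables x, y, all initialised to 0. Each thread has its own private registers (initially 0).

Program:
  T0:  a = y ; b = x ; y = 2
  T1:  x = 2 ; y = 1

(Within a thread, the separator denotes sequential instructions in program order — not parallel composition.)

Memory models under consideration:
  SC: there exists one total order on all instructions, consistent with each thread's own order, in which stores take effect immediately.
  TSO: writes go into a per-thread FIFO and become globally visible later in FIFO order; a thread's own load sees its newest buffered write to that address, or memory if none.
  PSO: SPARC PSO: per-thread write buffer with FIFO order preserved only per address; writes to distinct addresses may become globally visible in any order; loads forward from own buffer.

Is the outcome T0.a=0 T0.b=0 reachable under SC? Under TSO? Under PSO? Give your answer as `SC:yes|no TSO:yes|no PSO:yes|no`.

outcome vector order: (T0.a,T0.b)
under SC → 0/0, 0/2, 1/2
under TSO → 0/0, 0/2, 1/2
under PSO → 0/0, 0/2, 1/0, 1/2
target 0/0 ∈ {SC,TSO,PSO}

SC:yes TSO:yes PSO:yes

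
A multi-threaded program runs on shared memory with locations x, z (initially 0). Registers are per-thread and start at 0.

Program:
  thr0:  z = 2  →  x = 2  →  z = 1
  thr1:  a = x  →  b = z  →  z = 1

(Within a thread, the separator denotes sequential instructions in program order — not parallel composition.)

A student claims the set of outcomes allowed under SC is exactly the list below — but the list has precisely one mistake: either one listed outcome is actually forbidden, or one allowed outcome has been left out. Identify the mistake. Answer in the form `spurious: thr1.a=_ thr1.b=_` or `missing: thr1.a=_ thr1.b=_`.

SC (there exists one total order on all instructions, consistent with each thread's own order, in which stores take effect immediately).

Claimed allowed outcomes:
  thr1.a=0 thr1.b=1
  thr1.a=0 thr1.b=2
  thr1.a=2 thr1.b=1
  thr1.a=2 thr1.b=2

missing: thr1.a=0 thr1.b=0

outcome vector order: (thr1.a,thr1.b)
[SC] allowed = {0/0 0/1 0/2 2/1 2/2}
SC∖claimed = {0/0}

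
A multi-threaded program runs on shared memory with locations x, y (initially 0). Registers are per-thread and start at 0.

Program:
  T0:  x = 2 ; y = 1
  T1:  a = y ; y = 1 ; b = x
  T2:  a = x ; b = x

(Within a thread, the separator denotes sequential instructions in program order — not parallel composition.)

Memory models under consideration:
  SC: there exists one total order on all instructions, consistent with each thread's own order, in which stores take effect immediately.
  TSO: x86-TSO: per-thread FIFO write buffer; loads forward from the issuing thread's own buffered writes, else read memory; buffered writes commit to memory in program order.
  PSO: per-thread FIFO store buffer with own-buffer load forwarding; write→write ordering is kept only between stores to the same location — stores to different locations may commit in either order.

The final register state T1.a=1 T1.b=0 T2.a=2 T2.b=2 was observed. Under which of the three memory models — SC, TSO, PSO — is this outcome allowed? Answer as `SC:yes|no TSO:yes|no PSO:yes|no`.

SC:no TSO:no PSO:yes

outcome vector order: (T1.a,T1.b,T2.a,T2.b)
SC: 9 outcomes — {0/0/0/0 0/0/0/2 0/0/2/2 0/2/0/0 0/2/0/2 0/2/2/2 1/2/0/0 1/2/0/2 1/2/2/2}
TSO: 9 outcomes — {0/0/0/0 0/0/0/2 0/0/2/2 0/2/0/0 0/2/0/2 0/2/2/2 1/2/0/0 1/2/0/2 1/2/2/2}
PSO: 12 outcomes — {0/0/0/0 0/0/0/2 0/0/2/2 0/2/0/0 0/2/0/2 0/2/2/2 1/0/0/0 1/0/0/2 1/0/2/2 1/2/0/0 1/2/0/2 1/2/2/2}
target 1/0/2/2 ∈ {PSO}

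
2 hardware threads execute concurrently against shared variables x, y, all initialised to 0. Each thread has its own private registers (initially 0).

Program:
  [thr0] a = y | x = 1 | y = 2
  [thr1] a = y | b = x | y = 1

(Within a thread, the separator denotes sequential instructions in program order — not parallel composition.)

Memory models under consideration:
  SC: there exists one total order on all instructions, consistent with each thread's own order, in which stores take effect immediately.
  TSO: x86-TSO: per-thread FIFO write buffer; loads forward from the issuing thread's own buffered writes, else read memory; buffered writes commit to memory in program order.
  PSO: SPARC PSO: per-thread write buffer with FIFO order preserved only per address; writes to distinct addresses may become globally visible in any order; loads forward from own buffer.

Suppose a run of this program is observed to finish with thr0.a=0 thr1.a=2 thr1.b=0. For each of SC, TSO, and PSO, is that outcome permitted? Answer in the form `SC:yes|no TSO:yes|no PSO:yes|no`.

outcome vector order: (thr0.a,thr1.a,thr1.b)
SC (4): 000, 001, 021, 100
TSO (4): 000, 001, 021, 100
PSO (5): 000, 001, 020, 021, 100
target 020 ∈ {PSO}

SC:no TSO:no PSO:yes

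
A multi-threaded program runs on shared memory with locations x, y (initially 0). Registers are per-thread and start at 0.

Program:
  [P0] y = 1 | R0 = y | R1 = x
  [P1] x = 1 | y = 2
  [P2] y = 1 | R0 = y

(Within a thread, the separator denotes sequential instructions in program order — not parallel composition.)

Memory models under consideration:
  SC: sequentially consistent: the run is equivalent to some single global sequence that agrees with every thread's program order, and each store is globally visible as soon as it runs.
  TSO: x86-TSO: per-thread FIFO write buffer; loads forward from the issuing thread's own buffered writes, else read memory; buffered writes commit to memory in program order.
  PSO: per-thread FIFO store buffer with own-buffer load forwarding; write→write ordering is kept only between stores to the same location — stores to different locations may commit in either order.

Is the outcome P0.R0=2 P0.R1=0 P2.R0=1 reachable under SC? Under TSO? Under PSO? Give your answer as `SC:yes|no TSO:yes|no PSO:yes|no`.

outcome vector order: (P0.R0,P0.R1,P2.R0)
[SC] allowed = {101; 102; 111; 112; 211; 212}
[TSO] allowed = {101; 102; 111; 112; 211; 212}
[PSO] allowed = {101; 102; 111; 112; 201; 202; 211; 212}
target 201 ∈ {PSO}

SC:no TSO:no PSO:yes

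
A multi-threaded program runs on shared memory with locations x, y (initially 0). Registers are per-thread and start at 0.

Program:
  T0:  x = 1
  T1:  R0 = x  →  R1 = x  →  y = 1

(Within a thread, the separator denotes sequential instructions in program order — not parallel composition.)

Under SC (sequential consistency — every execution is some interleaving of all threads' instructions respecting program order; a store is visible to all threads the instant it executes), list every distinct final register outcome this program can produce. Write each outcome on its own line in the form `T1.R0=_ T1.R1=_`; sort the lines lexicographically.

outcome vector order: (T1.R0,T1.R1)
|SC outcomes| = 3

T1.R0=0 T1.R1=0
T1.R0=0 T1.R1=1
T1.R0=1 T1.R1=1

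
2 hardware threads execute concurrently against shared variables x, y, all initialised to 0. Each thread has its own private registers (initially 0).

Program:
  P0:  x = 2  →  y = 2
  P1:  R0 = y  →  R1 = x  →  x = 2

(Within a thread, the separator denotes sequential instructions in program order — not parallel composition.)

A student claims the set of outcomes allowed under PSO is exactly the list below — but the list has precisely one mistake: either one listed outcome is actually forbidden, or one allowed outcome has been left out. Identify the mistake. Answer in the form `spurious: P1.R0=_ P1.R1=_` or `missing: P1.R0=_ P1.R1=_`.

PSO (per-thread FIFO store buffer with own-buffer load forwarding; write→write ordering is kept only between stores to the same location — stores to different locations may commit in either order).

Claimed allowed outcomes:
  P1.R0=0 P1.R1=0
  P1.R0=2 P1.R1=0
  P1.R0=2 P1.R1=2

outcome vector order: (P1.R0,P1.R1)
under PSO → 00, 02, 20, 22
PSO∖claimed = {02}

missing: P1.R0=0 P1.R1=2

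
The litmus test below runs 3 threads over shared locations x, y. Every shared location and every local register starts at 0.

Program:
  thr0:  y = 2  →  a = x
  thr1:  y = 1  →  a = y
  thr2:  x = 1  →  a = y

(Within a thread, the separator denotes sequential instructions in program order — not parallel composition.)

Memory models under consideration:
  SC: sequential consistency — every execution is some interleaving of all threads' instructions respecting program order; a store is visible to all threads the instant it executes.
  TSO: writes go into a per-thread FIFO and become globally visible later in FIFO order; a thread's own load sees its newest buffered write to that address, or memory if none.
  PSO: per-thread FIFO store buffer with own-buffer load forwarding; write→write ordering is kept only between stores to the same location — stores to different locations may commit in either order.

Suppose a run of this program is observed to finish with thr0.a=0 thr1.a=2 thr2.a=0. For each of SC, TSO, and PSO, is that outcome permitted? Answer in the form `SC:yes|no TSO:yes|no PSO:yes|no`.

SC:no TSO:yes PSO:yes

outcome vector order: (thr0.a,thr1.a,thr2.a)
SC: 9 outcomes — {0/1/1, 0/1/2, 0/2/2, 1/1/0, 1/1/1, 1/1/2, 1/2/0, 1/2/1, 1/2/2}
TSO: 12 outcomes — {0/1/0, 0/1/1, 0/1/2, 0/2/0, 0/2/1, 0/2/2, 1/1/0, 1/1/1, 1/1/2, 1/2/0, 1/2/1, 1/2/2}
PSO: 12 outcomes — {0/1/0, 0/1/1, 0/1/2, 0/2/0, 0/2/1, 0/2/2, 1/1/0, 1/1/1, 1/1/2, 1/2/0, 1/2/1, 1/2/2}
target 0/2/0 ∈ {TSO,PSO}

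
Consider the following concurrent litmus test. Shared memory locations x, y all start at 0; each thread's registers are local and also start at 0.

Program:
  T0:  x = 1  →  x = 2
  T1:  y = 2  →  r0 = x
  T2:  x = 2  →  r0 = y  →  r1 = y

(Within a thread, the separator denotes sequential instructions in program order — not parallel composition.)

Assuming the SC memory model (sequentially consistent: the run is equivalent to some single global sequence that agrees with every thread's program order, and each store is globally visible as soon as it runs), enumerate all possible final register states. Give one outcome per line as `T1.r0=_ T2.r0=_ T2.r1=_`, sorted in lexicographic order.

outcome vector order: (T1.r0,T2.r0,T2.r1)
|SC outcomes| = 7

T1.r0=0 T2.r0=2 T2.r1=2
T1.r0=1 T2.r0=0 T2.r1=0
T1.r0=1 T2.r0=0 T2.r1=2
T1.r0=1 T2.r0=2 T2.r1=2
T1.r0=2 T2.r0=0 T2.r1=0
T1.r0=2 T2.r0=0 T2.r1=2
T1.r0=2 T2.r0=2 T2.r1=2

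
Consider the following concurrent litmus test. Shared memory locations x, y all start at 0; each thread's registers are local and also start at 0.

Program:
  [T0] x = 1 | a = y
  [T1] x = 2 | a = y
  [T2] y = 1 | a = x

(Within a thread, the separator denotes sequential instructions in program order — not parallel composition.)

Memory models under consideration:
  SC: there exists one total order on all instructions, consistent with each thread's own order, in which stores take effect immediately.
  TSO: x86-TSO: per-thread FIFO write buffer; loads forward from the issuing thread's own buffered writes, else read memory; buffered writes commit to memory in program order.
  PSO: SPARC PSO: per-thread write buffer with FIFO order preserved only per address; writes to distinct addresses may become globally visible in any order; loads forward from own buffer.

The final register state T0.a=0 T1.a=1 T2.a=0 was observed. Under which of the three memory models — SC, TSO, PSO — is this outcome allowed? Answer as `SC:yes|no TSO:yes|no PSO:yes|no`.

SC:no TSO:yes PSO:yes

outcome vector order: (T0.a,T1.a,T2.a)
SC: 9 outcomes — {0/0/1; 0/0/2; 0/1/1; 0/1/2; 1/0/1; 1/0/2; 1/1/0; 1/1/1; 1/1/2}
TSO: 12 outcomes — {0/0/0; 0/0/1; 0/0/2; 0/1/0; 0/1/1; 0/1/2; 1/0/0; 1/0/1; 1/0/2; 1/1/0; 1/1/1; 1/1/2}
PSO: 12 outcomes — {0/0/0; 0/0/1; 0/0/2; 0/1/0; 0/1/1; 0/1/2; 1/0/0; 1/0/1; 1/0/2; 1/1/0; 1/1/1; 1/1/2}
target 0/1/0 ∈ {TSO,PSO}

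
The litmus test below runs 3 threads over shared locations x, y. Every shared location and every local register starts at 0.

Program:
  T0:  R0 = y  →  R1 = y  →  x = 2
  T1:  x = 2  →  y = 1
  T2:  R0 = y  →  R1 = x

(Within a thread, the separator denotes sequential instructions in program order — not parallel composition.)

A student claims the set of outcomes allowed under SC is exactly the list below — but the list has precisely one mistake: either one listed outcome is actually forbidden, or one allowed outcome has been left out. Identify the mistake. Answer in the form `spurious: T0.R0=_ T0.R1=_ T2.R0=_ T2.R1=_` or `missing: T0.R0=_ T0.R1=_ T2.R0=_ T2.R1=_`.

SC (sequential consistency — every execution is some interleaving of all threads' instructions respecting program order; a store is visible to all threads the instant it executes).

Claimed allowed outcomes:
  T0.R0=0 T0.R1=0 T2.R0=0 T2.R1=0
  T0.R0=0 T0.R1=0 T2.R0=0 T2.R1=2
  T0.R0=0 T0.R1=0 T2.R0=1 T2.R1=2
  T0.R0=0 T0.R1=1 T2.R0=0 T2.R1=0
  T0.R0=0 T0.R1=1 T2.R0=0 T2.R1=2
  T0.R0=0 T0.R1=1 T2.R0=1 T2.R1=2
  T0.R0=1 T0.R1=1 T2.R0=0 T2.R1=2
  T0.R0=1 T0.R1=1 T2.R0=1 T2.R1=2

missing: T0.R0=1 T0.R1=1 T2.R0=0 T2.R1=0

outcome vector order: (T0.R0,T0.R1,T2.R0,T2.R1)
SC: 9 outcomes — {(0,0,0,0), (0,0,0,2), (0,0,1,2), (0,1,0,0), (0,1,0,2), (0,1,1,2), (1,1,0,0), (1,1,0,2), (1,1,1,2)}
SC∖claimed = {(1,1,0,0)}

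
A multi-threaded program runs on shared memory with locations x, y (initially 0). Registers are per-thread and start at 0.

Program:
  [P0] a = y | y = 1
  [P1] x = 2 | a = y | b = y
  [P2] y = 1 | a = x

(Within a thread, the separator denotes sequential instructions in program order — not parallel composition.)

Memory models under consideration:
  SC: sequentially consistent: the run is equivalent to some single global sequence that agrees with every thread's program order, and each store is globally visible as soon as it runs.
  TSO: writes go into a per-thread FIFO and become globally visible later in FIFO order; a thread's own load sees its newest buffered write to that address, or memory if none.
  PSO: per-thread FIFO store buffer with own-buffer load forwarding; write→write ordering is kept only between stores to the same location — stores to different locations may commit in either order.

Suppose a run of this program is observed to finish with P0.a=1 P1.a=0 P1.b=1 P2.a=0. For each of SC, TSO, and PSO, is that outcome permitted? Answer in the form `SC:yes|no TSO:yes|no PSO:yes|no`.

SC:no TSO:yes PSO:yes

outcome vector order: (P0.a,P1.a,P1.b,P2.a)
under SC → <0 0 0 2> <0 0 1 2> <0 1 1 0> <0 1 1 2> <1 0 0 2> <1 0 1 2> <1 1 1 0> <1 1 1 2>
under TSO → <0 0 0 0> <0 0 0 2> <0 0 1 0> <0 0 1 2> <0 1 1 0> <0 1 1 2> <1 0 0 0> <1 0 0 2> <1 0 1 0> <1 0 1 2> <1 1 1 0> <1 1 1 2>
under PSO → <0 0 0 0> <0 0 0 2> <0 0 1 0> <0 0 1 2> <0 1 1 0> <0 1 1 2> <1 0 0 0> <1 0 0 2> <1 0 1 0> <1 0 1 2> <1 1 1 0> <1 1 1 2>
target <1 0 1 0> ∈ {TSO,PSO}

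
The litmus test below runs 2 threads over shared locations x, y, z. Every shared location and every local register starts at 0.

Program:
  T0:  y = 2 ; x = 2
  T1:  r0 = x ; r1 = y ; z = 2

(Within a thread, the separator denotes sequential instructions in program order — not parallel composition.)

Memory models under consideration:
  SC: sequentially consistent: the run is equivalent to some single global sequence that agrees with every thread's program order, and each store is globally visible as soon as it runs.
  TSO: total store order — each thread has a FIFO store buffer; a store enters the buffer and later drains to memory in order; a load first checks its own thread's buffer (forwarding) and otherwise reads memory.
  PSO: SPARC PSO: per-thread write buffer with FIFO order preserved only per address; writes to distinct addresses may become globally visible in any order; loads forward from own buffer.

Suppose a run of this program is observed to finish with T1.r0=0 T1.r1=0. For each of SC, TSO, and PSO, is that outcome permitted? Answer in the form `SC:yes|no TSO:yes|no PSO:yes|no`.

SC:yes TSO:yes PSO:yes

outcome vector order: (T1.r0,T1.r1)
SC: 3 outcomes — {(0,0); (0,2); (2,2)}
TSO: 3 outcomes — {(0,0); (0,2); (2,2)}
PSO: 4 outcomes — {(0,0); (0,2); (2,0); (2,2)}
target (0,0) ∈ {SC,TSO,PSO}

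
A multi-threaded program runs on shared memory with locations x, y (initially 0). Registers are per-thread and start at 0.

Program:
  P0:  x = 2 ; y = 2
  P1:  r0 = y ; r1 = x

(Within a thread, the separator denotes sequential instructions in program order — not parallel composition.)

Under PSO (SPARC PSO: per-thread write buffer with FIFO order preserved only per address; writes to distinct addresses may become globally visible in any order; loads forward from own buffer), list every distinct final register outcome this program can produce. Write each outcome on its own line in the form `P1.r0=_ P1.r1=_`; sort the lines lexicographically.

P1.r0=0 P1.r1=0
P1.r0=0 P1.r1=2
P1.r0=2 P1.r1=0
P1.r0=2 P1.r1=2

outcome vector order: (P1.r0,P1.r1)
|PSO outcomes| = 4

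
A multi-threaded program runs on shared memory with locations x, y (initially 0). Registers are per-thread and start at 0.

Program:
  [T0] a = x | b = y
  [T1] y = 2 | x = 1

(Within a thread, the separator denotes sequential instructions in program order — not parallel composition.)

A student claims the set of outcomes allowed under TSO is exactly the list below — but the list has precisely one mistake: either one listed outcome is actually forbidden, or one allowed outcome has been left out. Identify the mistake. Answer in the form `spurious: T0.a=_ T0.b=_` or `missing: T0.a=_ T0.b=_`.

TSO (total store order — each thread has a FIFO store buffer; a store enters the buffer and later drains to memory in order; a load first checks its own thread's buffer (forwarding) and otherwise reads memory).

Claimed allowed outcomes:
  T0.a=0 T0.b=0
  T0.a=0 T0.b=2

missing: T0.a=1 T0.b=2

outcome vector order: (T0.a,T0.b)
under TSO → (0,0), (0,2), (1,2)
TSO∖claimed = {(1,2)}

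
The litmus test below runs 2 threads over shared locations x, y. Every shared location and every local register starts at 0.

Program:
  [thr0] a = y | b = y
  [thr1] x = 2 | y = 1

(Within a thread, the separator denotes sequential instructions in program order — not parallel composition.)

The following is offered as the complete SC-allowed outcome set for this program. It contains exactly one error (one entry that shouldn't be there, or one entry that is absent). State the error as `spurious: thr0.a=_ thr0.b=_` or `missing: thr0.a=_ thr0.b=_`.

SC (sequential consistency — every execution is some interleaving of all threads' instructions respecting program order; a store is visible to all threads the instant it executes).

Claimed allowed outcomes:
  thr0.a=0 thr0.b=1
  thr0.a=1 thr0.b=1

missing: thr0.a=0 thr0.b=0

outcome vector order: (thr0.a,thr0.b)
[SC] allowed = {00 01 11}
SC∖claimed = {00}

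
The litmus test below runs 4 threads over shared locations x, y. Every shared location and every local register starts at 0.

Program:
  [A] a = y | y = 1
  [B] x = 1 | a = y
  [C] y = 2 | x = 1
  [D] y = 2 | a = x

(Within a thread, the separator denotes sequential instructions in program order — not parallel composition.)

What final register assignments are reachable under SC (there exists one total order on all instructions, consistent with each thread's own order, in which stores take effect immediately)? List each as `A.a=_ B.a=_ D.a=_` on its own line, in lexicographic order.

A.a=0 B.a=0 D.a=1
A.a=0 B.a=1 D.a=0
A.a=0 B.a=1 D.a=1
A.a=0 B.a=2 D.a=0
A.a=0 B.a=2 D.a=1
A.a=2 B.a=0 D.a=1
A.a=2 B.a=1 D.a=0
A.a=2 B.a=1 D.a=1
A.a=2 B.a=2 D.a=0
A.a=2 B.a=2 D.a=1

outcome vector order: (A.a,B.a,D.a)
|SC outcomes| = 10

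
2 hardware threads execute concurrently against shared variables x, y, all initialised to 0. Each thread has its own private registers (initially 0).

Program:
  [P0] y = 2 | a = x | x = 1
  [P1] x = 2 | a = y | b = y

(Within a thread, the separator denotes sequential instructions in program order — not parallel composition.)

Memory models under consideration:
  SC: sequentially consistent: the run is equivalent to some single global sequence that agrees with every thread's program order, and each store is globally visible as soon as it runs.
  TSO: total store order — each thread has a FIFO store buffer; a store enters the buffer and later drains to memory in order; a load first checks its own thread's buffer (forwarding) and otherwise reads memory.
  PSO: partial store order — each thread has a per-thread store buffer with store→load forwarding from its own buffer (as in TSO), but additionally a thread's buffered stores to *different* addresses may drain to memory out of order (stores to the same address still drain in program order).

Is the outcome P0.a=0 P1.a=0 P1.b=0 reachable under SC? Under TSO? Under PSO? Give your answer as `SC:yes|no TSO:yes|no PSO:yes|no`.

outcome vector order: (P0.a,P1.a,P1.b)
SC (4): <0 2 2>; <2 0 0>; <2 0 2>; <2 2 2>
TSO (6): <0 0 0>; <0 0 2>; <0 2 2>; <2 0 0>; <2 0 2>; <2 2 2>
PSO (6): <0 0 0>; <0 0 2>; <0 2 2>; <2 0 0>; <2 0 2>; <2 2 2>
target <0 0 0> ∈ {TSO,PSO}

SC:no TSO:yes PSO:yes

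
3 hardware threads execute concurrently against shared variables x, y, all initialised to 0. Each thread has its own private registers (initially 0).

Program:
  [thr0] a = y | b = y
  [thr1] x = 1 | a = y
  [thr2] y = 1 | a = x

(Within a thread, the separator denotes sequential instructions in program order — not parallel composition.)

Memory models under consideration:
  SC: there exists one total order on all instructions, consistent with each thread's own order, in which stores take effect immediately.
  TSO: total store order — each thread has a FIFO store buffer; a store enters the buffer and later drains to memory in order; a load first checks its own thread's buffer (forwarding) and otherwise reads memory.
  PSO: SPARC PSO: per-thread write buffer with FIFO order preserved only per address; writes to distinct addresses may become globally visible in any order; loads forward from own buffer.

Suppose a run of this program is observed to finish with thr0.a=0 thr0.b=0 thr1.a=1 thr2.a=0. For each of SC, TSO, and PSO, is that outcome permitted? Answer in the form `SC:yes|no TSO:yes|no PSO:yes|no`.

outcome vector order: (thr0.a,thr0.b,thr1.a,thr2.a)
SC (9): <0 0 0 1> <0 0 1 0> <0 0 1 1> <0 1 0 1> <0 1 1 0> <0 1 1 1> <1 1 0 1> <1 1 1 0> <1 1 1 1>
TSO (12): <0 0 0 0> <0 0 0 1> <0 0 1 0> <0 0 1 1> <0 1 0 0> <0 1 0 1> <0 1 1 0> <0 1 1 1> <1 1 0 0> <1 1 0 1> <1 1 1 0> <1 1 1 1>
PSO (12): <0 0 0 0> <0 0 0 1> <0 0 1 0> <0 0 1 1> <0 1 0 0> <0 1 0 1> <0 1 1 0> <0 1 1 1> <1 1 0 0> <1 1 0 1> <1 1 1 0> <1 1 1 1>
target <0 0 1 0> ∈ {SC,TSO,PSO}

SC:yes TSO:yes PSO:yes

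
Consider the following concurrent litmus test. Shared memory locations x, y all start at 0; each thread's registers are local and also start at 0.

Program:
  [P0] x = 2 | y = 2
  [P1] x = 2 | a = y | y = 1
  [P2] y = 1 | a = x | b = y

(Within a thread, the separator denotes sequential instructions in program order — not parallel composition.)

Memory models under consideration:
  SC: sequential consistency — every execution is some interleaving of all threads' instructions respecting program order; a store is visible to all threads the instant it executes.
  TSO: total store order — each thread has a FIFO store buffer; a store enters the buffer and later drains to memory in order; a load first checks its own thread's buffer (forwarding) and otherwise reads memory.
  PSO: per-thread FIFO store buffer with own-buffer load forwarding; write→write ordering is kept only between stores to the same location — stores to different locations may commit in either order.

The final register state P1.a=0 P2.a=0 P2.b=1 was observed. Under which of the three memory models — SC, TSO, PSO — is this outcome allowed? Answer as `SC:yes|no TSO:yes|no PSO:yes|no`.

outcome vector order: (P1.a,P2.a,P2.b)
under SC → <0 2 1> <0 2 2> <1 0 1> <1 0 2> <1 2 1> <1 2 2> <2 0 1> <2 0 2> <2 2 1> <2 2 2>
under TSO → <0 0 1> <0 0 2> <0 2 1> <0 2 2> <1 0 1> <1 0 2> <1 2 1> <1 2 2> <2 0 1> <2 0 2> <2 2 1> <2 2 2>
under PSO → <0 0 1> <0 0 2> <0 2 1> <0 2 2> <1 0 1> <1 0 2> <1 2 1> <1 2 2> <2 0 1> <2 0 2> <2 2 1> <2 2 2>
target <0 0 1> ∈ {TSO,PSO}

SC:no TSO:yes PSO:yes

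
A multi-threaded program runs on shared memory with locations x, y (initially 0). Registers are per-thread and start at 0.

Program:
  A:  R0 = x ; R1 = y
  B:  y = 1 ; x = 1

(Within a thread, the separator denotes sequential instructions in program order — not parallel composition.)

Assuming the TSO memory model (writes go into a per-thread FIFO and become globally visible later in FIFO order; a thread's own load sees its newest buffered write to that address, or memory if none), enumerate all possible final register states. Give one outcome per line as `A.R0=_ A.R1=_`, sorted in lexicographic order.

A.R0=0 A.R1=0
A.R0=0 A.R1=1
A.R0=1 A.R1=1

outcome vector order: (A.R0,A.R1)
|TSO outcomes| = 3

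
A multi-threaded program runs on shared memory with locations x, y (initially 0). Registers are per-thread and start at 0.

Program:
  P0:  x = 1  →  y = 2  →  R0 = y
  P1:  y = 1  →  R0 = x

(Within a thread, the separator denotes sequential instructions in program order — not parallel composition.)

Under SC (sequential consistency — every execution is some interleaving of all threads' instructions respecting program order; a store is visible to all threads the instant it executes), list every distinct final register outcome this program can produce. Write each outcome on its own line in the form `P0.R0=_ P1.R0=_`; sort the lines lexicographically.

P0.R0=1 P1.R0=1
P0.R0=2 P1.R0=0
P0.R0=2 P1.R0=1

outcome vector order: (P0.R0,P1.R0)
|SC outcomes| = 3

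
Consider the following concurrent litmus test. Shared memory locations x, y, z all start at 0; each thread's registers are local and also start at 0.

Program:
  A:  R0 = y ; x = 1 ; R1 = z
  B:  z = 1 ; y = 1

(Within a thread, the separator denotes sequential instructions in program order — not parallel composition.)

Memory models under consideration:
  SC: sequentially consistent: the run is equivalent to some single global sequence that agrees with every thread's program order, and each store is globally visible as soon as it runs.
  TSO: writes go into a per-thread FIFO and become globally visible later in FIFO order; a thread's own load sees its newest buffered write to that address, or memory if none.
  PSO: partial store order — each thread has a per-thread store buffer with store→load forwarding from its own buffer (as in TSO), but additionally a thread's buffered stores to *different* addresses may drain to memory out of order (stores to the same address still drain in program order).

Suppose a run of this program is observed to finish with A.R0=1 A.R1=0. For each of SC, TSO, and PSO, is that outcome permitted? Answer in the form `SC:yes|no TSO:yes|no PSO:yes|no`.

outcome vector order: (A.R0,A.R1)
under SC → <0 0> <0 1> <1 1>
under TSO → <0 0> <0 1> <1 1>
under PSO → <0 0> <0 1> <1 0> <1 1>
target <1 0> ∈ {PSO}

SC:no TSO:no PSO:yes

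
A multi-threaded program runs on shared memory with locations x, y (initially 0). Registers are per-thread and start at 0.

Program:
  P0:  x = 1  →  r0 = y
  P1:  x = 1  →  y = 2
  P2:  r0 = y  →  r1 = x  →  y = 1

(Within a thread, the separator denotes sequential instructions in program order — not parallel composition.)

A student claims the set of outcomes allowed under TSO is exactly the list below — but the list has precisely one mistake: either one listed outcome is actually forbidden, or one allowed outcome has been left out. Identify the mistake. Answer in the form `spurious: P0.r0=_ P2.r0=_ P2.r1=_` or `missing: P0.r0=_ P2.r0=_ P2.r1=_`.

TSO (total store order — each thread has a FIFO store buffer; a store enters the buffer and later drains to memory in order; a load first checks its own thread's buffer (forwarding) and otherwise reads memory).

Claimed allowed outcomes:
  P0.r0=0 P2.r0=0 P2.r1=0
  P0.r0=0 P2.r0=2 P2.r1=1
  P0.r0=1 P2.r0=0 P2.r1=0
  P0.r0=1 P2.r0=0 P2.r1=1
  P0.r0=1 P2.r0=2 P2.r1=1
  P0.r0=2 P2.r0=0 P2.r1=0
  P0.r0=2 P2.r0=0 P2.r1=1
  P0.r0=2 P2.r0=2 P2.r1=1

outcome vector order: (P0.r0,P2.r0,P2.r1)
[TSO] allowed = {<0 0 0>, <0 0 1>, <0 2 1>, <1 0 0>, <1 0 1>, <1 2 1>, <2 0 0>, <2 0 1>, <2 2 1>}
TSO∖claimed = {<0 0 1>}

missing: P0.r0=0 P2.r0=0 P2.r1=1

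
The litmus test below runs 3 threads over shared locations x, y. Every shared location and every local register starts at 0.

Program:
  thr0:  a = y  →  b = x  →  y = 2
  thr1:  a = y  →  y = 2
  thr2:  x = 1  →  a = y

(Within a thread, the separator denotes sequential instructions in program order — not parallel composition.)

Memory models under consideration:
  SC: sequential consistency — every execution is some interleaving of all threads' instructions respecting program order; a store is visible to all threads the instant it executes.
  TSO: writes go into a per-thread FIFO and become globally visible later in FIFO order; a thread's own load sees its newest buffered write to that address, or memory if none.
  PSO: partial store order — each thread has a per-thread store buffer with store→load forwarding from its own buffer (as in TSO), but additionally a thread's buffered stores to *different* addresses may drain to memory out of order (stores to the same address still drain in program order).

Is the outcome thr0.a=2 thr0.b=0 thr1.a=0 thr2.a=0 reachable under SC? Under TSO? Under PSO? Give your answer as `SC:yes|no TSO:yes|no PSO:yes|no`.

SC:no TSO:yes PSO:yes

outcome vector order: (thr0.a,thr0.b,thr1.a,thr2.a)
under SC → <0 0 0 0>; <0 0 0 2>; <0 0 2 0>; <0 0 2 2>; <0 1 0 0>; <0 1 0 2>; <0 1 2 0>; <0 1 2 2>; <2 0 0 2>; <2 1 0 0>; <2 1 0 2>
under TSO → <0 0 0 0>; <0 0 0 2>; <0 0 2 0>; <0 0 2 2>; <0 1 0 0>; <0 1 0 2>; <0 1 2 0>; <0 1 2 2>; <2 0 0 0>; <2 0 0 2>; <2 1 0 0>; <2 1 0 2>
under PSO → <0 0 0 0>; <0 0 0 2>; <0 0 2 0>; <0 0 2 2>; <0 1 0 0>; <0 1 0 2>; <0 1 2 0>; <0 1 2 2>; <2 0 0 0>; <2 0 0 2>; <2 1 0 0>; <2 1 0 2>
target <2 0 0 0> ∈ {TSO,PSO}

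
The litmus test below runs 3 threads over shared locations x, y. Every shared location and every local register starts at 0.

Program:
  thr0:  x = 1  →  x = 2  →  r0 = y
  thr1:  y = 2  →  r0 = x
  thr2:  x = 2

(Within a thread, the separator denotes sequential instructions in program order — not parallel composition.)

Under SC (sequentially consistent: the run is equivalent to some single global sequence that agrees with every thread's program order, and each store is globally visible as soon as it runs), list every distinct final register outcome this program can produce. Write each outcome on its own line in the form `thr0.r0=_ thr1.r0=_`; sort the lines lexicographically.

outcome vector order: (thr0.r0,thr1.r0)
|SC outcomes| = 4

thr0.r0=0 thr1.r0=2
thr0.r0=2 thr1.r0=0
thr0.r0=2 thr1.r0=1
thr0.r0=2 thr1.r0=2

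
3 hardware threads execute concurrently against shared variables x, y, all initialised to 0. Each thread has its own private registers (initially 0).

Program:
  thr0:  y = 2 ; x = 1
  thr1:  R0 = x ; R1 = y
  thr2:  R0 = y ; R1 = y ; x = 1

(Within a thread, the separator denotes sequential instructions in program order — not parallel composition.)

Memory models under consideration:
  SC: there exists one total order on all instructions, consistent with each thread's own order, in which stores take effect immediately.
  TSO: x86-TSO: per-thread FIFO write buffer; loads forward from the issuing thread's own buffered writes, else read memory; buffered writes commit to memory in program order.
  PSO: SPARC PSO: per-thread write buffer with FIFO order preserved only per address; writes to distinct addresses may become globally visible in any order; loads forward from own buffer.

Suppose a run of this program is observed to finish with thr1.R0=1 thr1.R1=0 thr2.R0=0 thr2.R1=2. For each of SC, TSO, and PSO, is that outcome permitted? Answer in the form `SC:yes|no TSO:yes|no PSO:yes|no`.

SC:no TSO:no PSO:yes

outcome vector order: (thr1.R0,thr1.R1,thr2.R0,thr2.R1)
under SC → <0 0 0 0>; <0 0 0 2>; <0 0 2 2>; <0 2 0 0>; <0 2 0 2>; <0 2 2 2>; <1 0 0 0>; <1 2 0 0>; <1 2 0 2>; <1 2 2 2>
under TSO → <0 0 0 0>; <0 0 0 2>; <0 0 2 2>; <0 2 0 0>; <0 2 0 2>; <0 2 2 2>; <1 0 0 0>; <1 2 0 0>; <1 2 0 2>; <1 2 2 2>
under PSO → <0 0 0 0>; <0 0 0 2>; <0 0 2 2>; <0 2 0 0>; <0 2 0 2>; <0 2 2 2>; <1 0 0 0>; <1 0 0 2>; <1 0 2 2>; <1 2 0 0>; <1 2 0 2>; <1 2 2 2>
target <1 0 0 2> ∈ {PSO}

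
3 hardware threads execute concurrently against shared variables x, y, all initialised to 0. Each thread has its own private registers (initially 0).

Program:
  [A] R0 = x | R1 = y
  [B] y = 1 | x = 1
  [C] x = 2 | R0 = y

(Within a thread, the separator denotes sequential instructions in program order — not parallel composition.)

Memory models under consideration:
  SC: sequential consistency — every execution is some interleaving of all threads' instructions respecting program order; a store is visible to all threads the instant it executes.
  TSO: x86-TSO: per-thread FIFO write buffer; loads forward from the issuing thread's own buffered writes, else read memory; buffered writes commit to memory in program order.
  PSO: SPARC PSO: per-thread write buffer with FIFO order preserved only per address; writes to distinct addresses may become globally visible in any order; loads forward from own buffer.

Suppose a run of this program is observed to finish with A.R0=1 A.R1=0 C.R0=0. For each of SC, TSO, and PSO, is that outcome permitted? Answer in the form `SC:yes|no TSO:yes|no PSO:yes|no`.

outcome vector order: (A.R0,A.R1,C.R0)
SC (10): 0/0/0 0/0/1 0/1/0 0/1/1 1/1/0 1/1/1 2/0/0 2/0/1 2/1/0 2/1/1
TSO (10): 0/0/0 0/0/1 0/1/0 0/1/1 1/1/0 1/1/1 2/0/0 2/0/1 2/1/0 2/1/1
PSO (12): 0/0/0 0/0/1 0/1/0 0/1/1 1/0/0 1/0/1 1/1/0 1/1/1 2/0/0 2/0/1 2/1/0 2/1/1
target 1/0/0 ∈ {PSO}

SC:no TSO:no PSO:yes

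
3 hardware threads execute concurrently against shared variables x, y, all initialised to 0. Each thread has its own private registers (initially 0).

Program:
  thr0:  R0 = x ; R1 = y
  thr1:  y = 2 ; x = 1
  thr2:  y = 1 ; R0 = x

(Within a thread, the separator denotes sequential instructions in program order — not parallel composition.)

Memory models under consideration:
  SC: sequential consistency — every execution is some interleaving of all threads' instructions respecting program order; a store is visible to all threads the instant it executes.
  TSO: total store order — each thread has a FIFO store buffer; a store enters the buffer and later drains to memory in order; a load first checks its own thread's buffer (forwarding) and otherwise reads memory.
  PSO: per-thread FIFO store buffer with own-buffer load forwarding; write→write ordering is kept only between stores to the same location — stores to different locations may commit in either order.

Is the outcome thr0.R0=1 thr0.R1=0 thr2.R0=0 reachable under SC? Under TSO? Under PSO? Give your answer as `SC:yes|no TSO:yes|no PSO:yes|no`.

SC:no TSO:no PSO:yes

outcome vector order: (thr0.R0,thr0.R1,thr2.R0)
under SC → <0 0 0> <0 0 1> <0 1 0> <0 1 1> <0 2 0> <0 2 1> <1 1 0> <1 1 1> <1 2 0> <1 2 1>
under TSO → <0 0 0> <0 0 1> <0 1 0> <0 1 1> <0 2 0> <0 2 1> <1 1 0> <1 1 1> <1 2 0> <1 2 1>
under PSO → <0 0 0> <0 0 1> <0 1 0> <0 1 1> <0 2 0> <0 2 1> <1 0 0> <1 0 1> <1 1 0> <1 1 1> <1 2 0> <1 2 1>
target <1 0 0> ∈ {PSO}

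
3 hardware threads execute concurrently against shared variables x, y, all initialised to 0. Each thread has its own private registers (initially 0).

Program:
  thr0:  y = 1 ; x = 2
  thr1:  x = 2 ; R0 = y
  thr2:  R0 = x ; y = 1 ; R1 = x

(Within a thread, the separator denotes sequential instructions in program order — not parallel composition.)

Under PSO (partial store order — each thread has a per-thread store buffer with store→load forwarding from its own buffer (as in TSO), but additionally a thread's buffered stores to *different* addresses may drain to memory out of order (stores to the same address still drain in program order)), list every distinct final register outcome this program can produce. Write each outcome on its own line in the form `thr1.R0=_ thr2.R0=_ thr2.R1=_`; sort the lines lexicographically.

thr1.R0=0 thr2.R0=0 thr2.R1=0
thr1.R0=0 thr2.R0=0 thr2.R1=2
thr1.R0=0 thr2.R0=2 thr2.R1=2
thr1.R0=1 thr2.R0=0 thr2.R1=0
thr1.R0=1 thr2.R0=0 thr2.R1=2
thr1.R0=1 thr2.R0=2 thr2.R1=2

outcome vector order: (thr1.R0,thr2.R0,thr2.R1)
|PSO outcomes| = 6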